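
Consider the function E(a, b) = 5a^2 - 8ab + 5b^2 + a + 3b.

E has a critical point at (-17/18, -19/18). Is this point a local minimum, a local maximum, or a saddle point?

local minimum

The Hessian of E is constant: H = [[10, -8], [-8, 10]].
det(H) = 10·10 − (-8)² = 36.
det(H) > 0 and tr(H) = 20 > 0, so H is positive definite and the point is a local minimum.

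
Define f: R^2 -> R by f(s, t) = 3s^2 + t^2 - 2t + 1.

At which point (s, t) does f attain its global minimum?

(0, 1)

f(s,t) separates as P(s) + Q(t) + 1, so its minimum is min P + min Q + 1.
P'(s) = 6s vanishes at s ∈ {0}; Q'(t) = 2(t - 1) vanishes at t ∈ {1}.
Local minima of P (where P''>0): P(0)=0. Local minima of Q: Q(1)=-1.
So the global minimum of f is P(0) + Q(1) + 1 = 0 − 1 + 1 = 0, attained at (0, 1).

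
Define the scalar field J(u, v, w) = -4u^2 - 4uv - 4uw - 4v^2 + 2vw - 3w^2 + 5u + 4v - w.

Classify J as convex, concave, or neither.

concave

J is quadratic, so its Hessian is the constant matrix H = [[-8, -4, -4], [-4, -8, 2], [-4, 2, -6]].
Leading principal minors: -8, 48, -64.
Signs alternate −, +, − ⇒ H ≺ 0 ⇒ concave.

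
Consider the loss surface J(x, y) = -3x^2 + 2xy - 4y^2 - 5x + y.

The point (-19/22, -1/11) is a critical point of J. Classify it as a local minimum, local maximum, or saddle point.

local maximum

The Hessian of J is constant: H = [[-6, 2], [2, -8]].
det(H) = (-6)·(-8) − 2² = 44.
det(H) > 0 and tr(H) = -14 < 0, so H is negative definite and the point is a local maximum.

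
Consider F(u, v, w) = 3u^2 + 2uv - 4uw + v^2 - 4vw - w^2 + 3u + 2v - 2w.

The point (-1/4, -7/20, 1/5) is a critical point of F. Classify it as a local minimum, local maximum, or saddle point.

The Hessian is constant: H = [[6, 2, -4], [2, 2, -4], [-4, -4, -2]].
Leading principal minors: Δ₁ = 6, Δ₂ = 8, Δ₃ = -80.
The minors fit neither the all-positive nor the alternating-sign pattern, so H is indefinite: a saddle point.

saddle point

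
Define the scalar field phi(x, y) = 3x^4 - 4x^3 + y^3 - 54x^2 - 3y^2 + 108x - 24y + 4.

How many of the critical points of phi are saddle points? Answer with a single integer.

phi separates as a function of x plus a function of y, so ∇phi=0 decouples.
∂phi/∂x = 12(x - 3)(x - 1)(x + 3) = 0 at x ∈ {-3, 1, 3}; ∂phi/∂y = 3(y - 4)(y + 2) = 0 at y ∈ {-2, 4}.
The Hessian is diagonal: diag(phi_xx, phi_yy). Second derivatives: phi_xx(-3)=288, phi_xx(1)=-96, phi_xx(3)=144; phi_yy(-2)=-18, phi_yy(4)=18.
Saddle points occur where the two diagonal entries have opposite signs: (-3, -2), (1, 4), (3, -2). Count: 3.

3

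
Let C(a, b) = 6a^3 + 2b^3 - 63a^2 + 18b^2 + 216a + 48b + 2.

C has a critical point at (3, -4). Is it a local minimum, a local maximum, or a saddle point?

local maximum

The mixed partial ∂²C/∂a∂b is 0, so the Hessian at any point is diag(C_aa, C_bb) = diag(18(2a - 7), 12(b + 3)).
At (3, -4): H = diag(-18, -12).
Both eigenvalues are negative, so H is negative definite: a local maximum.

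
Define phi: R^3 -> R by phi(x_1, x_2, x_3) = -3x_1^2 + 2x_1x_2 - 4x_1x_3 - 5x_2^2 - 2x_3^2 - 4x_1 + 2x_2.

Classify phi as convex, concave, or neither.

concave

phi is quadratic, so its Hessian is the constant matrix H = [[-6, 2, -4], [2, -10, 0], [-4, 0, -4]].
Leading principal minors: -6, 56, -64.
Signs alternate −, +, − ⇒ H ≺ 0 ⇒ concave.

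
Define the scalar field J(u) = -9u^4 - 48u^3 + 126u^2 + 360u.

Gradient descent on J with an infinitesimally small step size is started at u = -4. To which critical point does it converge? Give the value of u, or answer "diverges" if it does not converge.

-1

J'(u) = -36(u - 2)(u + 1)(u + 5), so J'(-4) = -648.
Gradient descent moves in the -J' direction, i.e. u is increasing.
The nearest critical point in that direction is u = -1, where J'' = 432 > 0 (a local minimum). The iterate converges there.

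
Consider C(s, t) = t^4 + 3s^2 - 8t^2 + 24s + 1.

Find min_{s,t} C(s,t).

C(s,t) separates as P(s) + Q(t) + 1, so its minimum is min P + min Q + 1.
P'(s) = 6s + 24 vanishes at s ∈ {-4}; Q'(t) = 4t(t - 2)(t + 2) vanishes at t ∈ {-2, 0, 2}.
Local minima of P (where P''>0): P(-4)=-48. Local minima of Q: Q(-2)=-16, Q(2)=-16.
So the global minimum of C is P(-4) + Q(-2) + 1 = -48 − 16 + 1 = -63, attained at (-4, -2).

-63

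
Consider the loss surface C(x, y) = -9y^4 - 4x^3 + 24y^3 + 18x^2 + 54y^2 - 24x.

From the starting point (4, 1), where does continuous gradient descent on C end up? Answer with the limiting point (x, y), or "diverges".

diverges

C is separable, so gradient descent decouples: x follows -∂C/∂x, y follows -∂C/∂y.
∂C/∂x = -12(x - 2)(x - 1); at x=4 this is -72, so x increases.
∂C/∂y = -36y(y - 3)(y + 1); at y=1 this is 144, so y decreases.
The x-coordinate has no critical point in that direction and runs off to infinity.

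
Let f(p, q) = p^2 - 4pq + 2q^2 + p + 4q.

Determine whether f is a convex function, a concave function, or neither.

neither

f is quadratic, so its Hessian is the constant matrix H = [[2, -4], [-4, 4]].
det(H) = -8, tr(H) = 6.
det(H) < 0, so H is indefinite: neither convex nor concave.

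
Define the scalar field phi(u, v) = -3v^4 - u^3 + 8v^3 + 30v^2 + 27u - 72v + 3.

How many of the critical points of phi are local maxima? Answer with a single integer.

2

phi separates as a function of u plus a function of v, so ∇phi=0 decouples.
∂phi/∂u = -3(u - 3)(u + 3) = 0 at u ∈ {-3, 3}; ∂phi/∂v = -12(v - 3)(v - 1)(v + 2) = 0 at v ∈ {-2, 1, 3}.
The Hessian is diagonal: diag(phi_uu, phi_vv). Second derivatives: phi_uu(-3)=18, phi_uu(3)=-18; phi_vv(-2)=-180, phi_vv(1)=72, phi_vv(3)=-120.
Local maxima occur where both diagonal entries negative: (3, -2), (3, 3). Count: 2.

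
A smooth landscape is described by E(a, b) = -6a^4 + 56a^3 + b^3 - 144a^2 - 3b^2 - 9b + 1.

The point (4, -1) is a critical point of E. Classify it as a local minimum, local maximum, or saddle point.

The mixed partial ∂²E/∂a∂b is 0, so the Hessian at any point is diag(E_aa, E_bb) = diag(24(-3a^2 + 14a - 12), 6(b - 1)).
At (4, -1): H = diag(-96, -12).
Both eigenvalues are negative, so H is negative definite: a local maximum.

local maximum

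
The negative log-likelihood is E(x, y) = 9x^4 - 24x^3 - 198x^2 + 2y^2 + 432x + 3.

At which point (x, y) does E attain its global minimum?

(-3, 0)

E(x,y) separates as P(x) + Q(y) + 3, so its minimum is min P + min Q + 3.
P'(x) = 36(x - 4)(x - 1)(x + 3) vanishes at x ∈ {-3, 1, 4}; Q'(y) = 4y vanishes at y ∈ {0}.
Local minima of P (where P''>0): P(-3)=-1701, P(4)=-672. Local minima of Q: Q(0)=0.
So the global minimum of E is P(-3) + Q(0) + 3 = -1701 + 0 + 3 = -1698, attained at (-3, 0).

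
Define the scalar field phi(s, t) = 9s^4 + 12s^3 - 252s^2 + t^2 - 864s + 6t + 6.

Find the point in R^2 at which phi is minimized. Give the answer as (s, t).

(4, -3)

phi(s,t) separates as P(s) + Q(t) + 6, so its minimum is min P + min Q + 6.
P'(s) = 36(s - 4)(s + 2)(s + 3) vanishes at s ∈ {-3, -2, 4}; Q'(t) = 2(t + 3) vanishes at t ∈ {-3}.
Local minima of P (where P''>0): P(-3)=729, P(4)=-4416. Local minima of Q: Q(-3)=-9.
So the global minimum of phi is P(4) + Q(-3) + 6 = -4416 − 9 + 6 = -4419, attained at (4, -3).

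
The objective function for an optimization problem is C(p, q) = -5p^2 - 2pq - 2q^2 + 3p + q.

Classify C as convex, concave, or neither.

concave

C is quadratic, so its Hessian is the constant matrix H = [[-10, -2], [-2, -4]].
det(H) = 36, tr(H) = -14.
det(H) > 0 and tr(H) < 0, so H is negative definite everywhere: concave.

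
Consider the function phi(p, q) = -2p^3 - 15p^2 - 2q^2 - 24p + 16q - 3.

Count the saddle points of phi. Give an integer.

phi separates as a function of p plus a function of q, so ∇phi=0 decouples.
∂phi/∂p = -6(p + 1)(p + 4) = 0 at p ∈ {-4, -1}; ∂phi/∂q = -4(q - 4) = 0 at q ∈ {4}.
The Hessian is diagonal: diag(phi_pp, phi_qq). Second derivatives: phi_pp(-4)=18, phi_pp(-1)=-18; phi_qq(4)=-4.
Saddle points occur where the two diagonal entries have opposite signs: (-4, 4). Count: 1.

1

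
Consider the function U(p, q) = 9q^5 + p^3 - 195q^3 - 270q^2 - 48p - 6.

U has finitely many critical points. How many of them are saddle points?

4

U separates as a function of p plus a function of q, so ∇U=0 decouples.
∂U/∂p = 3(p - 4)(p + 4) = 0 at p ∈ {-4, 4}; ∂U/∂q = 45q(q - 4)(q + 1)(q + 3) = 0 at q ∈ {-3, -1, 0, 4}.
The Hessian is diagonal: diag(U_pp, U_qq). Second derivatives: U_pp(-4)=-24, U_pp(4)=24; U_qq(-3)=-1890, U_qq(-1)=450, U_qq(0)=-540, U_qq(4)=6300.
Saddle points occur where the two diagonal entries have opposite signs: (-4, -1), (-4, 4), (4, -3), (4, 0). Count: 4.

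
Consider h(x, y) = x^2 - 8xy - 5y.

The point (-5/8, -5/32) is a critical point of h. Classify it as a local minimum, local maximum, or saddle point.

saddle point

The Hessian of h is constant: H = [[2, -8], [-8, 0]].
det(H) = 2·0 − (-8)² = -64.
Since det(H) < 0, H is indefinite and the critical point is a saddle point.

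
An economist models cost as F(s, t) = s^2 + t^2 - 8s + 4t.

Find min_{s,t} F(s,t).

F(s,t) separates as P(s) + Q(t), so its minimum is min P + min Q.
P'(s) = 2s - 8 vanishes at s ∈ {4}; Q'(t) = 2(t + 2) vanishes at t ∈ {-2}.
Local minima of P (where P''>0): P(4)=-16. Local minima of Q: Q(-2)=-4.
So the global minimum of F is P(4) + Q(-2) = -16 − 4 = -20, attained at (4, -2).

-20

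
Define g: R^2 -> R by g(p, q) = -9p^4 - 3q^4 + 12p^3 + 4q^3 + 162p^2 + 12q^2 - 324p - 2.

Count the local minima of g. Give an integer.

1

g separates as a function of p plus a function of q, so ∇g=0 decouples.
∂g/∂p = -36(p - 3)(p - 1)(p + 3) = 0 at p ∈ {-3, 1, 3}; ∂g/∂q = -12q(q - 2)(q + 1) = 0 at q ∈ {-1, 0, 2}.
The Hessian is diagonal: diag(g_pp, g_qq). Second derivatives: g_pp(-3)=-864, g_pp(1)=288, g_pp(3)=-432; g_qq(-1)=-36, g_qq(0)=24, g_qq(2)=-72.
Local minima occur where both diagonal entries positive: (1, 0). Count: 1.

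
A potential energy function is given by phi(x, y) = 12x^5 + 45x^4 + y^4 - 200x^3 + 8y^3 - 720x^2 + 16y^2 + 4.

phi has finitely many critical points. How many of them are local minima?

phi separates as a function of x plus a function of y, so ∇phi=0 decouples.
∂phi/∂x = 60x(x - 3)(x + 2)(x + 4) = 0 at x ∈ {-4, -2, 0, 3}; ∂phi/∂y = 4y(y + 2)(y + 4) = 0 at y ∈ {-4, -2, 0}.
The Hessian is diagonal: diag(phi_xx, phi_yy). Second derivatives: phi_xx(-4)=-3360, phi_xx(-2)=1200, phi_xx(0)=-1440, phi_xx(3)=6300; phi_yy(-4)=32, phi_yy(-2)=-16, phi_yy(0)=32.
Local minima occur where both diagonal entries positive: (-2, -4), (-2, 0), (3, -4), (3, 0). Count: 4.

4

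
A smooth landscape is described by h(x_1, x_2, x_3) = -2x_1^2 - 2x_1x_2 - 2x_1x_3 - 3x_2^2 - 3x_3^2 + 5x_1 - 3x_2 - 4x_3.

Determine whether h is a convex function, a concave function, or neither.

h is quadratic, so its Hessian is the constant matrix H = [[-4, -2, -2], [-2, -6, 0], [-2, 0, -6]].
Leading principal minors: -4, 20, -96.
Signs alternate −, +, − ⇒ H ≺ 0 ⇒ concave.

concave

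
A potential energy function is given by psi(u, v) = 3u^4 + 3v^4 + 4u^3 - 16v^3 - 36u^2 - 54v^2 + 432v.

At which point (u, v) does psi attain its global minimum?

psi(u,v) separates as P(u) + Q(v), so its minimum is min P + min Q.
P'(u) = 12u(u - 2)(u + 3) vanishes at u ∈ {-3, 0, 2}; Q'(v) = 12(v - 4)(v - 3)(v + 3) vanishes at v ∈ {-3, 3, 4}.
Local minima of P (where P''>0): P(-3)=-189, P(2)=-64. Local minima of Q: Q(-3)=-1107, Q(4)=608.
So the global minimum of psi is P(-3) + Q(-3) = -189 − 1107 = -1296, attained at (-3, -3).

(-3, -3)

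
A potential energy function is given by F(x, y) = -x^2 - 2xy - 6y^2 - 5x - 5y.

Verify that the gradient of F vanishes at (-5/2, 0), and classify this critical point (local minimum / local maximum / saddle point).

local maximum

∇F = (-2x - 2y - 5, -2x - 12y - 5); substituting (-5/2, 0) gives ∇F = (0, 0), so (-5/2, 0) is indeed a critical point.
The Hessian of F is constant: H = [[-2, -2], [-2, -12]].
det(H) = (-2)·(-12) − (-2)² = 20.
det(H) > 0 and tr(H) = -14 < 0, so H is negative definite and the point is a local maximum.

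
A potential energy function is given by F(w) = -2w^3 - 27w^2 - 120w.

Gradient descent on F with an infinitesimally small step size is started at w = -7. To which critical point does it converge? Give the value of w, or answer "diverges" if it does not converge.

-5

F'(w) = -6(w + 4)(w + 5), so F'(-7) = -36.
Gradient descent moves in the -F' direction, i.e. w is increasing.
The nearest critical point in that direction is w = -5, where F'' = 6 > 0 (a local minimum). The iterate converges there.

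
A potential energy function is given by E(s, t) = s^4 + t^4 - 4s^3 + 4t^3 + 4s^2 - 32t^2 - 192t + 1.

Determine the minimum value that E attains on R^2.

-767

E(s,t) separates as P(s) + Q(t) + 1, so its minimum is min P + min Q + 1.
P'(s) = 4s(s - 2)(s - 1) vanishes at s ∈ {0, 1, 2}; Q'(t) = 4(t - 4)(t + 3)(t + 4) vanishes at t ∈ {-4, -3, 4}.
Local minima of P (where P''>0): P(0)=0, P(2)=0. Local minima of Q: Q(-4)=256, Q(4)=-768.
So the global minimum of E is P(0) + Q(4) + 1 = 0 − 768 + 1 = -767, attained at (0, 4).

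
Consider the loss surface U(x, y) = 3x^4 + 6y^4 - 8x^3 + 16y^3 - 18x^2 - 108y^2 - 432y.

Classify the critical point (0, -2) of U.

The mixed partial ∂²U/∂x∂y is 0, so the Hessian at any point is diag(U_xx, U_yy) = diag(12(3x^2 - 4x - 3), 24(3y^2 + 4y - 9)).
At (0, -2): H = diag(-36, -120).
Both eigenvalues are negative, so H is negative definite: a local maximum.

local maximum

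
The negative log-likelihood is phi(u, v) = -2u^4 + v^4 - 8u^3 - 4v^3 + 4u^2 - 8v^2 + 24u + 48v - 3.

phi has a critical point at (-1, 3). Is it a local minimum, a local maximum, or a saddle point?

The mixed partial ∂²phi/∂u∂v is 0, so the Hessian at any point is diag(phi_uu, phi_vv) = diag(8(-3u^2 - 6u + 1), 4(3v^2 - 6v - 4)).
At (-1, 3): H = diag(32, 20).
Both eigenvalues are positive, so H is positive definite: a local minimum.

local minimum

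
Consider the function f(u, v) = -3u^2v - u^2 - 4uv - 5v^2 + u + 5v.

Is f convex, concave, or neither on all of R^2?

The term -3u^2v is cubic, so the Hessian is not constant.
∂²f/∂u² = -6v - 2, which takes both signs as v varies (negative for sufficiently large v). A diagonal entry of the Hessian changing sign means the Hessian is neither positive- nor negative-semidefinite on all of R^2.

neither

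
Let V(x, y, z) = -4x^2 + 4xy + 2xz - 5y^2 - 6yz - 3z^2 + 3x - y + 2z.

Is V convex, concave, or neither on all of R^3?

concave

V is quadratic, so its Hessian is the constant matrix H = [[-8, 4, 2], [4, -10, -6], [2, -6, -6]].
Leading principal minors: -8, 64, -152.
Signs alternate −, +, − ⇒ H ≺ 0 ⇒ concave.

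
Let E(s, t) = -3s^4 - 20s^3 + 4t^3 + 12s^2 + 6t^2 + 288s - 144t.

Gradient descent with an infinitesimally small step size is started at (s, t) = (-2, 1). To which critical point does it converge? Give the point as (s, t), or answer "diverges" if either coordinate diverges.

E is separable, so gradient descent decouples: s follows -∂E/∂s, t follows -∂E/∂t.
∂E/∂s = -12(s - 2)(s + 3)(s + 4); at s=-2 this is 96, so s decreases.
∂E/∂t = 12(t - 3)(t + 4); at t=1 this is -120, so t increases.
s converges to its nearest critical value -3 (a local min of the s-part); t converges to 3. The iterate converges to (-3, 3).

(-3, 3)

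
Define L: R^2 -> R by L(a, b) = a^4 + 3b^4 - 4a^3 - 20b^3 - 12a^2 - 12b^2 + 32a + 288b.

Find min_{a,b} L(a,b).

-480

L(a,b) separates as P(a) + Q(b), so its minimum is min P + min Q.
P'(a) = 4(a - 4)(a - 1)(a + 2) vanishes at a ∈ {-2, 1, 4}; Q'(b) = 12(b - 4)(b - 3)(b + 2) vanishes at b ∈ {-2, 3, 4}.
Local minima of P (where P''>0): P(-2)=-64, P(4)=-64. Local minima of Q: Q(-2)=-416, Q(4)=448.
So the global minimum of L is P(-2) + Q(-2) = -64 − 416 = -480, attained at (-2, -2).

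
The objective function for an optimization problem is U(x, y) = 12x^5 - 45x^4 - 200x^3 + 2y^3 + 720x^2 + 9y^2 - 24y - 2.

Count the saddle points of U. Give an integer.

U separates as a function of x plus a function of y, so ∇U=0 decouples.
∂U/∂x = 60x(x - 4)(x - 2)(x + 3) = 0 at x ∈ {-3, 0, 2, 4}; ∂U/∂y = 6(y - 1)(y + 4) = 0 at y ∈ {-4, 1}.
The Hessian is diagonal: diag(U_xx, U_yy). Second derivatives: U_xx(-3)=-6300, U_xx(0)=1440, U_xx(2)=-1200, U_xx(4)=3360; U_yy(-4)=-30, U_yy(1)=30.
Saddle points occur where the two diagonal entries have opposite signs: (-3, 1), (0, -4), (2, 1), (4, -4). Count: 4.

4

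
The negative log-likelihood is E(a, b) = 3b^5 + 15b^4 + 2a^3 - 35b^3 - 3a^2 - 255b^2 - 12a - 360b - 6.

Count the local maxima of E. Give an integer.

E separates as a function of a plus a function of b, so ∇E=0 decouples.
∂E/∂a = 6(a - 2)(a + 1) = 0 at a ∈ {-1, 2}; ∂E/∂b = 15(b - 3)(b + 1)(b + 2)(b + 4) = 0 at b ∈ {-4, -2, -1, 3}.
The Hessian is diagonal: diag(E_aa, E_bb). Second derivatives: E_aa(-1)=-18, E_aa(2)=18; E_bb(-4)=-630, E_bb(-2)=150, E_bb(-1)=-180, E_bb(3)=2100.
Local maxima occur where both diagonal entries negative: (-1, -4), (-1, -1). Count: 2.

2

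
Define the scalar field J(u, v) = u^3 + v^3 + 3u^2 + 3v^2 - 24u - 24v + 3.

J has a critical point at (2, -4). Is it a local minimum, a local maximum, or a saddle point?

saddle point

The mixed partial ∂²J/∂u∂v is 0, so the Hessian at any point is diag(J_uu, J_vv) = diag(6(u + 1), 6(v + 1)).
At (2, -4): H = diag(18, -18).
The eigenvalues have opposite signs, so H is indefinite: a saddle point.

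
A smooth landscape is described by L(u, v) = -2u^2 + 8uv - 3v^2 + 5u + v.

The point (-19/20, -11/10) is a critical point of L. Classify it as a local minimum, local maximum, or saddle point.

saddle point

The Hessian of L is constant: H = [[-4, 8], [8, -6]].
det(H) = (-4)·(-6) − 8² = -40.
Since det(H) < 0, H is indefinite and the critical point is a saddle point.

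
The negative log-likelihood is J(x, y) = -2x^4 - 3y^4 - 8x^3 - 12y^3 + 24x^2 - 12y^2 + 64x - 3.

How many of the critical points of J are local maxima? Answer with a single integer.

4

J separates as a function of x plus a function of y, so ∇J=0 decouples.
∂J/∂x = -8(x - 2)(x + 1)(x + 4) = 0 at x ∈ {-4, -1, 2}; ∂J/∂y = -12y(y + 1)(y + 2) = 0 at y ∈ {-2, -1, 0}.
The Hessian is diagonal: diag(J_xx, J_yy). Second derivatives: J_xx(-4)=-144, J_xx(-1)=72, J_xx(2)=-144; J_yy(-2)=-24, J_yy(-1)=12, J_yy(0)=-24.
Local maxima occur where both diagonal entries negative: (-4, -2), (-4, 0), (2, -2), (2, 0). Count: 4.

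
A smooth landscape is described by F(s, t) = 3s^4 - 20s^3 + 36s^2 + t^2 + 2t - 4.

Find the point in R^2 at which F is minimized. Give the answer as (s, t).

(0, -1)

F(s,t) separates as P(s) + Q(t) − 4, so its minimum is min P + min Q − 4.
P'(s) = 12s(s - 3)(s - 2) vanishes at s ∈ {0, 2, 3}; Q'(t) = 2(t + 1) vanishes at t ∈ {-1}.
Local minima of P (where P''>0): P(0)=0, P(3)=27. Local minima of Q: Q(-1)=-1.
So the global minimum of F is P(0) + Q(-1) − 4 = 0 − 1 − 4 = -5, attained at (0, -1).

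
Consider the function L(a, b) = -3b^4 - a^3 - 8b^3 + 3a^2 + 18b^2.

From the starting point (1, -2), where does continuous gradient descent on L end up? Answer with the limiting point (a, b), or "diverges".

L is separable, so gradient descent decouples: a follows -∂L/∂a, b follows -∂L/∂b.
∂L/∂a = -3a(a - 2); at a=1 this is 3, so a decreases.
∂L/∂b = -12b(b - 1)(b + 3); at b=-2 this is -72, so b increases.
a converges to its nearest critical value 0 (a local min of the a-part); b converges to 0. The iterate converges to (0, 0).

(0, 0)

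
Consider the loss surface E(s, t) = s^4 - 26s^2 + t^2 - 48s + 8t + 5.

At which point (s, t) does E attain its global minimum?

E(s,t) separates as P(s) + Q(t) + 5, so its minimum is min P + min Q + 5.
P'(s) = 4(s - 4)(s + 1)(s + 3) vanishes at s ∈ {-3, -1, 4}; Q'(t) = 2(t + 4) vanishes at t ∈ {-4}.
Local minima of P (where P''>0): P(-3)=-9, P(4)=-352. Local minima of Q: Q(-4)=-16.
So the global minimum of E is P(4) + Q(-4) + 5 = -352 − 16 + 5 = -363, attained at (4, -4).

(4, -4)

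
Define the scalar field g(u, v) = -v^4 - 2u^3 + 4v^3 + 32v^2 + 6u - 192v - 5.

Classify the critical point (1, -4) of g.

local maximum

The mixed partial ∂²g/∂u∂v is 0, so the Hessian at any point is diag(g_uu, g_vv) = diag(-12u, 4(-3v^2 + 6v + 16)).
At (1, -4): H = diag(-12, -224).
Both eigenvalues are negative, so H is negative definite: a local maximum.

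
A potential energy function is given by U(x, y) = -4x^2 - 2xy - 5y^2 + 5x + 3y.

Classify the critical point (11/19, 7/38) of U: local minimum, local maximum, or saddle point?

local maximum

The Hessian of U is constant: H = [[-8, -2], [-2, -10]].
det(H) = (-8)·(-10) − (-2)² = 76.
det(H) > 0 and tr(H) = -18 < 0, so H is negative definite and the point is a local maximum.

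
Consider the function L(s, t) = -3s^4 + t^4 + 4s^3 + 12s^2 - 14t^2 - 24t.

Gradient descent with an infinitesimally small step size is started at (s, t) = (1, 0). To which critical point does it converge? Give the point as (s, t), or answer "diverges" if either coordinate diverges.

(0, 3)

L is separable, so gradient descent decouples: s follows -∂L/∂s, t follows -∂L/∂t.
∂L/∂s = -12s(s - 2)(s + 1); at s=1 this is 24, so s decreases.
∂L/∂t = 4(t - 3)(t + 1)(t + 2); at t=0 this is -24, so t increases.
s converges to its nearest critical value 0 (a local min of the s-part); t converges to 3. The iterate converges to (0, 3).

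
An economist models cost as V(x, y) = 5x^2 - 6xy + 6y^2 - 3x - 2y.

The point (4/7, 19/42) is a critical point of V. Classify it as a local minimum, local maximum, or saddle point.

local minimum

The Hessian of V is constant: H = [[10, -6], [-6, 12]].
det(H) = 10·12 − (-6)² = 84.
det(H) > 0 and tr(H) = 22 > 0, so H is positive definite and the point is a local minimum.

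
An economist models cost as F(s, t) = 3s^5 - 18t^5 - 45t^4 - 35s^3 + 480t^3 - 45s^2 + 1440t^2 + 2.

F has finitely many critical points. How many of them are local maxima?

F separates as a function of s plus a function of t, so ∇F=0 decouples.
∂F/∂s = 15s(s - 3)(s + 1)(s + 2) = 0 at s ∈ {-2, -1, 0, 3}; ∂F/∂t = -90t(t - 4)(t + 2)(t + 4) = 0 at t ∈ {-4, -2, 0, 4}.
The Hessian is diagonal: diag(F_ss, F_tt). Second derivatives: F_ss(-2)=-150, F_ss(-1)=60, F_ss(0)=-90, F_ss(3)=900; F_tt(-4)=5760, F_tt(-2)=-2160, F_tt(0)=2880, F_tt(4)=-17280.
Local maxima occur where both diagonal entries negative: (-2, -2), (-2, 4), (0, -2), (0, 4). Count: 4.

4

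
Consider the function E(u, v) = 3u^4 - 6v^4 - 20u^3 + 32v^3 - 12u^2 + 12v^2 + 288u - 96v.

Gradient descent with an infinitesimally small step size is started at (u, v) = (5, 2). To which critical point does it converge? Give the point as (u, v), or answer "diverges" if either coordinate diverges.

E is separable, so gradient descent decouples: u follows -∂E/∂u, v follows -∂E/∂v.
∂E/∂u = 12(u - 4)(u - 3)(u + 2); at u=5 this is 168, so u decreases.
∂E/∂v = -24(v - 4)(v - 1)(v + 1); at v=2 this is 144, so v decreases.
u converges to its nearest critical value 4 (a local min of the u-part); v converges to 1. The iterate converges to (4, 1).

(4, 1)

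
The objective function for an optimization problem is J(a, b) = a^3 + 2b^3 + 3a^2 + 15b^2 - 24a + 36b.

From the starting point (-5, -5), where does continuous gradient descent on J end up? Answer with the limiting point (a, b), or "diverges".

diverges

J is separable, so gradient descent decouples: a follows -∂J/∂a, b follows -∂J/∂b.
∂J/∂a = 3(a - 2)(a + 4); at a=-5 this is 21, so a decreases.
∂J/∂b = 6(b + 2)(b + 3); at b=-5 this is 36, so b decreases.
The a-coordinate has no critical point in that direction and runs off to infinity.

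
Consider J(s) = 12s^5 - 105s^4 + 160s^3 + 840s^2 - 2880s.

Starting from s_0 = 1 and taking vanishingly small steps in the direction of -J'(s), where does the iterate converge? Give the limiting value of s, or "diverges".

J'(s) = 60(s - 4)(s - 3)(s - 2)(s + 2), so J'(1) = -1080.
Gradient descent moves in the -J' direction, i.e. s is increasing.
The nearest critical point in that direction is s = 2, where J'' = 480 > 0 (a local minimum). The iterate converges there.

2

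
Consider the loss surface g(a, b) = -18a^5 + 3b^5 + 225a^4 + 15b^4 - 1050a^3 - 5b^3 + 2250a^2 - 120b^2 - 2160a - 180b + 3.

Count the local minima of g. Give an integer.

4

g separates as a function of a plus a function of b, so ∇g=0 decouples.
∂g/∂a = -90(a - 4)(a - 3)(a - 2)(a - 1) = 0 at a ∈ {1, 2, 3, 4}; ∂g/∂b = 15(b - 2)(b + 1)(b + 2)(b + 3) = 0 at b ∈ {-3, -2, -1, 2}.
The Hessian is diagonal: diag(g_aa, g_bb). Second derivatives: g_aa(1)=540, g_aa(2)=-180, g_aa(3)=180, g_aa(4)=-540; g_bb(-3)=-150, g_bb(-2)=60, g_bb(-1)=-90, g_bb(2)=900.
Local minima occur where both diagonal entries positive: (1, -2), (1, 2), (3, -2), (3, 2). Count: 4.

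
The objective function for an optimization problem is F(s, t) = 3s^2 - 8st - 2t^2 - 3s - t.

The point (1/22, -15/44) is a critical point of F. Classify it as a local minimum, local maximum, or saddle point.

The Hessian of F is constant: H = [[6, -8], [-8, -4]].
det(H) = 6·(-4) − (-8)² = -88.
Since det(H) < 0, H is indefinite and the critical point is a saddle point.

saddle point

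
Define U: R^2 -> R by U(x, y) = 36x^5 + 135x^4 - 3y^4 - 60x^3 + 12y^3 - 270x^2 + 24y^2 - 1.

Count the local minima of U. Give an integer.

2

U separates as a function of x plus a function of y, so ∇U=0 decouples.
∂U/∂x = 180x(x - 1)(x + 1)(x + 3) = 0 at x ∈ {-3, -1, 0, 1}; ∂U/∂y = -12y(y - 4)(y + 1) = 0 at y ∈ {-1, 0, 4}.
The Hessian is diagonal: diag(U_xx, U_yy). Second derivatives: U_xx(-3)=-4320, U_xx(-1)=720, U_xx(0)=-540, U_xx(1)=1440; U_yy(-1)=-60, U_yy(0)=48, U_yy(4)=-240.
Local minima occur where both diagonal entries positive: (-1, 0), (1, 0). Count: 2.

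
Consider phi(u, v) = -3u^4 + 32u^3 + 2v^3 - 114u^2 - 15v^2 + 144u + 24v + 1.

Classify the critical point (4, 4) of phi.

The mixed partial ∂²phi/∂u∂v is 0, so the Hessian at any point is diag(phi_uu, phi_vv) = diag(12(-3u^2 + 16u - 19), 6(2v - 5)).
At (4, 4): H = diag(-36, 18).
The eigenvalues have opposite signs, so H is indefinite: a saddle point.

saddle point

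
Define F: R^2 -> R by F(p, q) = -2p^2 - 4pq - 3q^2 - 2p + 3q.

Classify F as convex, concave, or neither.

F is quadratic, so its Hessian is the constant matrix H = [[-4, -4], [-4, -6]].
det(H) = 8, tr(H) = -10.
det(H) > 0 and tr(H) < 0, so H is negative definite everywhere: concave.

concave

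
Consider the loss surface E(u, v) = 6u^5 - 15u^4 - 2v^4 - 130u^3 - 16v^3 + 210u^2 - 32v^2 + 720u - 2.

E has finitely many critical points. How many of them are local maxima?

4

E separates as a function of u plus a function of v, so ∇E=0 decouples.
∂E/∂u = 30(u - 4)(u - 2)(u + 1)(u + 3) = 0 at u ∈ {-3, -1, 2, 4}; ∂E/∂v = -8v(v + 2)(v + 4) = 0 at v ∈ {-4, -2, 0}.
The Hessian is diagonal: diag(E_uu, E_vv). Second derivatives: E_uu(-3)=-2100, E_uu(-1)=900, E_uu(2)=-900, E_uu(4)=2100; E_vv(-4)=-64, E_vv(-2)=32, E_vv(0)=-64.
Local maxima occur where both diagonal entries negative: (-3, -4), (-3, 0), (2, -4), (2, 0). Count: 4.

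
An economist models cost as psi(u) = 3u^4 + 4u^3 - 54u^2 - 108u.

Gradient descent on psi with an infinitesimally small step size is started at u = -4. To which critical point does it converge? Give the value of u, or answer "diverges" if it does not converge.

psi'(u) = 12(u - 3)(u + 1)(u + 3), so psi'(-4) = -252.
Gradient descent moves in the -psi' direction, i.e. u is increasing.
The nearest critical point in that direction is u = -3, where psi'' = 144 > 0 (a local minimum). The iterate converges there.

-3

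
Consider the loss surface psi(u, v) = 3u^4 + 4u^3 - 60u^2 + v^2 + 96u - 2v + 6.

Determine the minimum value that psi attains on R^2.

psi(u,v) separates as P(u) + Q(v) + 6, so its minimum is min P + min Q + 6.
P'(u) = 12(u - 2)(u - 1)(u + 4) vanishes at u ∈ {-4, 1, 2}; Q'(v) = 2v - 2 vanishes at v ∈ {1}.
Local minima of P (where P''>0): P(-4)=-832, P(2)=32. Local minima of Q: Q(1)=-1.
So the global minimum of psi is P(-4) + Q(1) + 6 = -832 − 1 + 6 = -827, attained at (-4, 1).

-827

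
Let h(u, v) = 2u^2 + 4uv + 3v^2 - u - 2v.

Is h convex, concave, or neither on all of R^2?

convex

h is quadratic, so its Hessian is the constant matrix H = [[4, 4], [4, 6]].
det(H) = 8, tr(H) = 10.
det(H) > 0 and tr(H) > 0, so H is positive definite everywhere: convex.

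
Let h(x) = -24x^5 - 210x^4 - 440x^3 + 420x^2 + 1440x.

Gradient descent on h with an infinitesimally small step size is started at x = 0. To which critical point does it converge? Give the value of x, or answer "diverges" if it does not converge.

-1

h'(x) = -120(x - 1)(x + 1)(x + 3)(x + 4), so h'(0) = 1440.
Gradient descent moves in the -h' direction, i.e. x is decreasing.
The nearest critical point in that direction is x = -1, where h'' = 1440 > 0 (a local minimum). The iterate converges there.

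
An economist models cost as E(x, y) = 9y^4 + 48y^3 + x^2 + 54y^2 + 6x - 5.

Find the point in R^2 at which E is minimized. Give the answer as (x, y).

E(x,y) separates as P(x) + Q(y) − 5, so its minimum is min P + min Q − 5.
P'(x) = 2x + 6 vanishes at x ∈ {-3}; Q'(y) = 36y(y + 1)(y + 3) vanishes at y ∈ {-3, -1, 0}.
Local minima of P (where P''>0): P(-3)=-9. Local minima of Q: Q(-3)=-81, Q(0)=0.
So the global minimum of E is P(-3) + Q(-3) − 5 = -9 − 81 − 5 = -95, attained at (-3, -3).

(-3, -3)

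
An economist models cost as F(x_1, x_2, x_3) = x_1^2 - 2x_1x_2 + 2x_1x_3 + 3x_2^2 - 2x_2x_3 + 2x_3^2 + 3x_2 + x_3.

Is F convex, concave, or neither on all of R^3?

F is quadratic, so its Hessian is the constant matrix H = [[2, -2, 2], [-2, 6, -2], [2, -2, 4]].
Leading principal minors: 2, 8, 16.
All positive ⇒ H ≻ 0 ⇒ convex.

convex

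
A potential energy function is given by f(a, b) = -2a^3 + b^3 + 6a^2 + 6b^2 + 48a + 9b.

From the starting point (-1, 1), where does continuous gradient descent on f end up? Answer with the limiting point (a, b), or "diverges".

(-2, -1)

f is separable, so gradient descent decouples: a follows -∂f/∂a, b follows -∂f/∂b.
∂f/∂a = -6(a - 4)(a + 2); at a=-1 this is 30, so a decreases.
∂f/∂b = 3(b + 1)(b + 3); at b=1 this is 24, so b decreases.
a converges to its nearest critical value -2 (a local min of the a-part); b converges to -1. The iterate converges to (-2, -1).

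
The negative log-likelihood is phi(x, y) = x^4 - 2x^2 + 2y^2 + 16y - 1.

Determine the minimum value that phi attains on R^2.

-34

phi(x,y) separates as P(x) + Q(y) − 1, so its minimum is min P + min Q − 1.
P'(x) = 4x(x - 1)(x + 1) vanishes at x ∈ {-1, 0, 1}; Q'(y) = 4y + 16 vanishes at y ∈ {-4}.
Local minima of P (where P''>0): P(-1)=-1, P(1)=-1. Local minima of Q: Q(-4)=-32.
So the global minimum of phi is P(-1) + Q(-4) − 1 = -1 − 32 − 1 = -34, attained at (-1, -4).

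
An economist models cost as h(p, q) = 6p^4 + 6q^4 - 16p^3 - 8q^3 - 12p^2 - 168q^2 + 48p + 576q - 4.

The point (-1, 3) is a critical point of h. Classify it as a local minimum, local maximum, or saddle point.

local minimum

The mixed partial ∂²h/∂p∂q is 0, so the Hessian at any point is diag(h_pp, h_qq) = diag(24(3p^2 - 4p - 1), 24(3q^2 - 2q - 14)).
At (-1, 3): H = diag(144, 168).
Both eigenvalues are positive, so H is positive definite: a local minimum.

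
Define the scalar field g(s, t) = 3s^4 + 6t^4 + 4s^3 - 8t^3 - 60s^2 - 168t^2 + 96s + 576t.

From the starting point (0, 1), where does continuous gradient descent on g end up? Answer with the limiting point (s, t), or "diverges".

g is separable, so gradient descent decouples: s follows -∂g/∂s, t follows -∂g/∂t.
∂g/∂s = 12(s - 2)(s - 1)(s + 4); at s=0 this is 96, so s decreases.
∂g/∂t = 24(t - 3)(t - 2)(t + 4); at t=1 this is 240, so t decreases.
s converges to its nearest critical value -4 (a local min of the s-part); t converges to -4. The iterate converges to (-4, -4).

(-4, -4)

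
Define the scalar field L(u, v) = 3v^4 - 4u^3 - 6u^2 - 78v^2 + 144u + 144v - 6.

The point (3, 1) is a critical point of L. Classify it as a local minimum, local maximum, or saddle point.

The mixed partial ∂²L/∂u∂v is 0, so the Hessian at any point is diag(L_uu, L_vv) = diag(-12(2u + 1), 12(3v^2 - 13)).
At (3, 1): H = diag(-84, -120).
Both eigenvalues are negative, so H is negative definite: a local maximum.

local maximum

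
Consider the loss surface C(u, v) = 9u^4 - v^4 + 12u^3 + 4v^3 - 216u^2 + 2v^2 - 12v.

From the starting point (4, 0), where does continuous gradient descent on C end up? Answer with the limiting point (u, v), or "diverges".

(3, 1)

C is separable, so gradient descent decouples: u follows -∂C/∂u, v follows -∂C/∂v.
∂C/∂u = 36u(u - 3)(u + 4); at u=4 this is 1152, so u decreases.
∂C/∂v = -4(v - 3)(v - 1)(v + 1); at v=0 this is -12, so v increases.
u converges to its nearest critical value 3 (a local min of the u-part); v converges to 1. The iterate converges to (3, 1).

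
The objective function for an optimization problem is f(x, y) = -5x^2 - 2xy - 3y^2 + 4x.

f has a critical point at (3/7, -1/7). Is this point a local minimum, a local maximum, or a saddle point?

local maximum

The Hessian of f is constant: H = [[-10, -2], [-2, -6]].
det(H) = (-10)·(-6) − (-2)² = 56.
det(H) > 0 and tr(H) = -16 < 0, so H is negative definite and the point is a local maximum.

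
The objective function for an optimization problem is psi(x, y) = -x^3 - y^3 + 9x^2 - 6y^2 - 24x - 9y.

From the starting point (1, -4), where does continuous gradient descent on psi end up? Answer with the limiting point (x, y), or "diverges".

psi is separable, so gradient descent decouples: x follows -∂psi/∂x, y follows -∂psi/∂y.
∂psi/∂x = -3(x - 4)(x - 2); at x=1 this is -9, so x increases.
∂psi/∂y = -3(y + 1)(y + 3); at y=-4 this is -9, so y increases.
x converges to its nearest critical value 2 (a local min of the x-part); y converges to -3. The iterate converges to (2, -3).

(2, -3)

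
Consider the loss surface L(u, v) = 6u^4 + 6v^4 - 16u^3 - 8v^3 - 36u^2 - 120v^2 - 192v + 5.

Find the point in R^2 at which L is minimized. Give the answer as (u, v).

(3, 4)

L(u,v) separates as P(u) + Q(v) + 5, so its minimum is min P + min Q + 5.
P'(u) = 24u(u - 3)(u + 1) vanishes at u ∈ {-1, 0, 3}; Q'(v) = 24(v - 4)(v + 1)(v + 2) vanishes at v ∈ {-2, -1, 4}.
Local minima of P (where P''>0): P(-1)=-14, P(3)=-270. Local minima of Q: Q(-2)=64, Q(4)=-1664.
So the global minimum of L is P(3) + Q(4) + 5 = -270 − 1664 + 5 = -1929, attained at (3, 4).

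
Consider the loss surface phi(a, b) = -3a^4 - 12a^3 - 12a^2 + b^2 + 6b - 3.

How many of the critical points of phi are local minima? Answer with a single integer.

phi separates as a function of a plus a function of b, so ∇phi=0 decouples.
∂phi/∂a = -12a(a + 1)(a + 2) = 0 at a ∈ {-2, -1, 0}; ∂phi/∂b = 2(b + 3) = 0 at b ∈ {-3}.
The Hessian is diagonal: diag(phi_aa, phi_bb). Second derivatives: phi_aa(-2)=-24, phi_aa(-1)=12, phi_aa(0)=-24; phi_bb(-3)=2.
Local minima occur where both diagonal entries positive: (-1, -3). Count: 1.

1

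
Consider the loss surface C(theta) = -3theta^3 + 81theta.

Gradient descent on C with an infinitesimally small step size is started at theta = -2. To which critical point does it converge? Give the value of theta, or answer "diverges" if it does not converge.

C'(theta) = -9(theta - 3)(theta + 3), so C'(-2) = 45.
Gradient descent moves in the -C' direction, i.e. theta is decreasing.
The nearest critical point in that direction is theta = -3, where C'' = 54 > 0 (a local minimum). The iterate converges there.

-3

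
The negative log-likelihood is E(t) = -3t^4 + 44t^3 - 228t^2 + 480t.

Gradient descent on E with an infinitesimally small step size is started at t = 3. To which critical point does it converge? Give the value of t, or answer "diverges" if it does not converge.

E'(t) = -12(t - 5)(t - 4)(t - 2), so E'(3) = -24.
Gradient descent moves in the -E' direction, i.e. t is increasing.
The nearest critical point in that direction is t = 4, where E'' = 24 > 0 (a local minimum). The iterate converges there.

4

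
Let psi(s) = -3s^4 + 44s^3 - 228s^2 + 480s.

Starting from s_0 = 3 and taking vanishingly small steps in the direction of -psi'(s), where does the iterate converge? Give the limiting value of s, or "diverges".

4

psi'(s) = -12(s - 5)(s - 4)(s - 2), so psi'(3) = -24.
Gradient descent moves in the -psi' direction, i.e. s is increasing.
The nearest critical point in that direction is s = 4, where psi'' = 24 > 0 (a local minimum). The iterate converges there.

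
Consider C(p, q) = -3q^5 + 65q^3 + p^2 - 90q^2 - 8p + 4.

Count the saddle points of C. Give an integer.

C separates as a function of p plus a function of q, so ∇C=0 decouples.
∂C/∂p = 2(p - 4) = 0 at p ∈ {4}; ∂C/∂q = -15q(q - 3)(q - 1)(q + 4) = 0 at q ∈ {-4, 0, 1, 3}.
The Hessian is diagonal: diag(C_pp, C_qq). Second derivatives: C_pp(4)=2; C_qq(-4)=2100, C_qq(0)=-180, C_qq(1)=150, C_qq(3)=-630.
Saddle points occur where the two diagonal entries have opposite signs: (4, 0), (4, 3). Count: 2.

2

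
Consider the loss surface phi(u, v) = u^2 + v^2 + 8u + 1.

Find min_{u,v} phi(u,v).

-15

phi(u,v) separates as P(u) + Q(v) + 1, so its minimum is min P + min Q + 1.
P'(u) = 2u + 8 vanishes at u ∈ {-4}; Q'(v) = 2v vanishes at v ∈ {0}.
Local minima of P (where P''>0): P(-4)=-16. Local minima of Q: Q(0)=0.
So the global minimum of phi is P(-4) + Q(0) + 1 = -16 + 0 + 1 = -15, attained at (-4, 0).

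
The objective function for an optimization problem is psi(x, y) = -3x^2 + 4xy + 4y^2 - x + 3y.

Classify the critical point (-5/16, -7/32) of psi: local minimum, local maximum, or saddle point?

saddle point

The Hessian of psi is constant: H = [[-6, 4], [4, 8]].
det(H) = (-6)·8 − 4² = -64.
Since det(H) < 0, H is indefinite and the critical point is a saddle point.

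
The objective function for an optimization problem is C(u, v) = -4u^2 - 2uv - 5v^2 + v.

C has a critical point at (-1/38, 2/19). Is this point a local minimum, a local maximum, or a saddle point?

local maximum

The Hessian of C is constant: H = [[-8, -2], [-2, -10]].
det(H) = (-8)·(-10) − (-2)² = 76.
det(H) > 0 and tr(H) = -18 < 0, so H is negative definite and the point is a local maximum.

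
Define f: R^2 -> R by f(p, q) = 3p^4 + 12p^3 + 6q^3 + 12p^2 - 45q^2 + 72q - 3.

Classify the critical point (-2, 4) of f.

The mixed partial ∂²f/∂p∂q is 0, so the Hessian at any point is diag(f_pp, f_qq) = diag(12(3p^2 + 6p + 2), 18(2q - 5)).
At (-2, 4): H = diag(24, 54).
Both eigenvalues are positive, so H is positive definite: a local minimum.

local minimum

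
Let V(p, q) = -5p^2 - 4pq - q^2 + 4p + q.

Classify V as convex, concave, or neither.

concave

V is quadratic, so its Hessian is the constant matrix H = [[-10, -4], [-4, -2]].
det(H) = 4, tr(H) = -12.
det(H) > 0 and tr(H) < 0, so H is negative definite everywhere: concave.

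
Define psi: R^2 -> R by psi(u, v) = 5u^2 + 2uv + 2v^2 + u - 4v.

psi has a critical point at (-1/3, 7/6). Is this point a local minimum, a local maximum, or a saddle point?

The Hessian of psi is constant: H = [[10, 2], [2, 4]].
det(H) = 10·4 − 2² = 36.
det(H) > 0 and tr(H) = 14 > 0, so H is positive definite and the point is a local minimum.

local minimum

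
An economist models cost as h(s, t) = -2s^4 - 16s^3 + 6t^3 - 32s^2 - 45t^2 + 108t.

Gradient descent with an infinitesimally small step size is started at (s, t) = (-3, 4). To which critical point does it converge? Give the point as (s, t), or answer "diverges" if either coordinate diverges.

h is separable, so gradient descent decouples: s follows -∂h/∂s, t follows -∂h/∂t.
∂h/∂s = -8s(s + 2)(s + 4); at s=-3 this is -24, so s increases.
∂h/∂t = 18(t - 3)(t - 2); at t=4 this is 36, so t decreases.
s converges to its nearest critical value -2 (a local min of the s-part); t converges to 3. The iterate converges to (-2, 3).

(-2, 3)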